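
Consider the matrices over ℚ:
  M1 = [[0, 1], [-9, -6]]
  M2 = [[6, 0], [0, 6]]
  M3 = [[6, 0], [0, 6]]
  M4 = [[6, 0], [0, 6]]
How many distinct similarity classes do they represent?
2 classes: {M1}, {M2, M3, M4}

Characteristic polynomials: χ_{M1} = (x + 3)^2, χ_{M2} = (x - 6)^2, χ_{M3} = (x - 6)^2, χ_{M4} = (x - 6)^2.

{M1}: invariant factors (x + 3)^2.

{M2, M3, M4}: invariant factors x - 6, x - 6.

Matrices are similar if and only if their invariant-factor lists agree; the partition into similarity classes is {M1}, {M2, M3, M4}.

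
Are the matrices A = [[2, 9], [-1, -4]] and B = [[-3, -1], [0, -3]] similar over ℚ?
trace(A) = -2 but trace(B) = -6. The trace is a similarity invariant, so A and B are not similar.

No.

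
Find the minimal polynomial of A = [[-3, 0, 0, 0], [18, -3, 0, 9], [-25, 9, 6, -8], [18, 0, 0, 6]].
m_A(x) = (x - 6)^2(x + 3)

The characteristic polynomial factors as (x - 6)^2(x + 3)^2. The minimal polynomial is ∏(x - λ)^{k_λ} where k_λ is the size of the largest Jordan block at λ.

For λ = -3: rank(A + 3I) = 2, and the largest Jordan block has size 1 (the smallest k with rank((A + 3I)^k) = rank((A + 3I)^(k+1))).
For λ = 6: rank(A - 6I) = 3, and the largest Jordan block has size 2 (the smallest k with rank((A - 6I)^k) = rank((A - 6I)^(k+1))).

So m_A(x) = (x - 6)^2(x + 3).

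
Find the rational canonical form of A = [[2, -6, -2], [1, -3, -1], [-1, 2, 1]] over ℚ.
R = [[0, 0, 0], [1, 0, 1], [0, 1, 0]]

The invariant factors of A (the non-unit diagonal entries of the Smith normal form of xI - A over ℚ[x]) are x(x - 1)(x + 1), each dividing the next. The characteristic polynomial is their product, x(x - 1)(x + 1).

The rational canonical form is the block-diagonal matrix of companion matrices C(f_i):
R = [[0, 0, 0], [1, 0, 1], [0, 1, 0]].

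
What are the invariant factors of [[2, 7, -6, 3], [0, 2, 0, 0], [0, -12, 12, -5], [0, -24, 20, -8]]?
The Jordan structure of A has elementary divisors (x - 2)^2, (x - 2)^2. Arranging the block sizes at each eigenvalue in decreasing order and taking row products gives the invariant factors.

Invariant factors (smallest first, each dividing the next): (x - 2)^2, (x - 2)^2.

Check: the last factor (x - 2)^2 is the minimal polynomial, and the product (x - 2)^4 is the characteristic polynomial.

(x - 2)^2, (x - 2)^2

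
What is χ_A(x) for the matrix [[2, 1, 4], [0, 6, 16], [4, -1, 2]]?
χ_A(x) = (x - 6)(x - 2)^2

xI - A = [[x - 2, -1, -4], [0, x - 6, -16], [-4, 1, x - 2]].

Expanding det(xI - A) along the first row:
det(xI - A) = + (x - 2)·det([[x - 6, -16], [1, x - 2]]) - (-1)·det([[0, -16], [-4, x - 2]]) + (-4)·det([[0, x - 6], [-4, 1]]).

Evaluating gives χ_A(x) = x^3 - 10x^2 + 28x - 24 = (x - 6)(x - 2)^2.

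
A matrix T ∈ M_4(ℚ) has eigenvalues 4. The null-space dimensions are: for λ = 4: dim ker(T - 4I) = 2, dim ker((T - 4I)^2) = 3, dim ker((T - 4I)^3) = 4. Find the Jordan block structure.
λ = 4: successive nullity increments [2, 1, 1] count blocks of size ≥ k; block sizes are [3, 1].

Jordan blocks: (4, 3), (4, 1)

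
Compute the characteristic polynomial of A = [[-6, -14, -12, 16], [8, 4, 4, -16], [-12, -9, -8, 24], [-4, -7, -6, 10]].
χ_A(x) = (x - 2)^2(x + 2)^2

xI - A = [[x + 6, 14, 12, -16], [-8, x - 4, -4, 16], [12, 9, x + 8, -24], [4, 7, 6, x - 10]].

Expanding det(xI - A) along the first row:
det(xI - A) = + (x + 6)·det([[x - 4, -4, 16], [9, x + 8, -24], [7, 6, x - 10]]) - (14)·det([[-8, -4, 16], [12, x + 8, -24], [4, 6, x - 10]]) + (12)·det([[-8, x - 4, 16], [12, 9, -24], [4, 7, x - 10]]) - (-16)·det([[-8, x - 4, -4], [12, 9, x + 8], [4, 7, 6]]).

Evaluating gives χ_A(x) = x^4 - 8x^2 + 16 = (x - 2)^2(x + 2)^2.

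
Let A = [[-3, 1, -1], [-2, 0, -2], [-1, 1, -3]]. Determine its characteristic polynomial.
χ_A(x) = (x + 2)^3

xI - A = [[x + 3, -1, 1], [2, x, 2], [1, -1, x + 3]].

Expanding det(xI - A) along the first row:
det(xI - A) = + (x + 3)·det([[x, 2], [-1, x + 3]]) - (-1)·det([[2, 2], [1, x + 3]]) + (1)·det([[2, x], [1, -1]]).

Evaluating gives χ_A(x) = x^3 + 6x^2 + 12x + 8 = (x + 2)^3.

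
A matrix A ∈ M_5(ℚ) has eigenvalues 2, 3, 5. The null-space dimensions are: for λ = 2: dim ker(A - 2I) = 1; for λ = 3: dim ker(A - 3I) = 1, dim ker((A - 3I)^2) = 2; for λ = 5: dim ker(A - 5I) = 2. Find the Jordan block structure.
λ = 2: successive nullity increments [1] count blocks of size ≥ k; block sizes are [1].
λ = 3: successive nullity increments [1, 1] count blocks of size ≥ k; block sizes are [2].
λ = 5: successive nullity increments [2] count blocks of size ≥ k; block sizes are [1, 1].

Jordan blocks: (2, 1), (3, 2), (5, 1), (5, 1)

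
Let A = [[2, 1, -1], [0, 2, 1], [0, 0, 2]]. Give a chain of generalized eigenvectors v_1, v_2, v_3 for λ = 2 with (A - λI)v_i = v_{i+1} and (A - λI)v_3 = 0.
v_1 = [[-1, 1, 1]]^T, v_2 = [[0, 1, 0]]^T, v_3 = [[1, 0, 0]]^T

We seek v_1 ∈ ker((A - 2I)^3) \ ker((A - 2I)^2), then set v_{i+1} = (A - 2I) v_i.

One such chain is v_1 = [[-1, 1, 1]]^T, v_2 = [[0, 1, 0]]^T, v_3 = [[1, 0, 0]]^T. Check: (A - 2I) v_3 = [[0, 0, 0]]^T = 0.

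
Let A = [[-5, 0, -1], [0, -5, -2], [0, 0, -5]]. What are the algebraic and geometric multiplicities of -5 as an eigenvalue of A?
algebraic multiplicity 3, geometric multiplicity 2

The characteristic polynomial is (x + 5)^3, so the factor x + 5 appears with exponent 3: the algebraic multiplicity is 3.

rank(A + 5I) = 1, so the eigenspace has dimension 3 - 1 = 2: the geometric multiplicity is 2.

Since 2 < 3, A is not diagonalizable.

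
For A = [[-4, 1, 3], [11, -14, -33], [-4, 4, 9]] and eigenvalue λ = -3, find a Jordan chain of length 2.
v_1 = [[0, 1, 0]]^T, v_2 = [[1, -11, 4]]^T

We seek v_1 ∈ ker((A + 3I)^2) \ ker(A + 3I), then set v_{i+1} = (A + 3I) v_i.

One such chain is v_1 = [[0, 1, 0]]^T, v_2 = [[1, -11, 4]]^T. Check: (A + 3I) v_2 = [[0, 0, 0]]^T = 0.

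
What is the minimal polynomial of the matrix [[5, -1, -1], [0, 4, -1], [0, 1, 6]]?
m_A(x) = (x - 5)^2

The characteristic polynomial factors as (x - 5)^3. The minimal polynomial is ∏(x - λ)^{k_λ} where k_λ is the size of the largest Jordan block at λ.

For λ = 5: rank(A - 5I) = 1, and the largest Jordan block has size 2 (the smallest k with rank((A - 5I)^k) = rank((A - 5I)^(k+1))).

So m_A(x) = (x - 5)^2.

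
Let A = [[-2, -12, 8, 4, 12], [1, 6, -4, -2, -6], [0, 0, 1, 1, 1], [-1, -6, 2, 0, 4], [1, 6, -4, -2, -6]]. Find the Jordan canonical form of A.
The characteristic polynomial is det(xI - A) = x^4(x + 1), so the eigenvalues are -1 (algebraic multiplicity 1), 0 (algebraic multiplicity 4).

For λ = -1: algebraic multiplicity 1 gives one 1×1 block.

For λ = 0: rank(A) = 2, rank(A^2) = 1. The eigenspace has dimension 5 - 2 = 3, so there are 3 Jordan blocks; the rank sequence gives block sizes [2, 1, 1].

Assembling the blocks gives the Jordan form J above.

J = [[-1, 0, 0, 0, 0], [0, 0, 1, 0, 0], [0, 0, 0, 0, 0], [0, 0, 0, 0, 0], [0, 0, 0, 0, 0]]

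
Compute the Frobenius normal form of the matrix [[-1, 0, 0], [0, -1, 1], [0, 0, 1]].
The invariant factors of A (the non-unit diagonal entries of the Smith normal form of xI - A over ℚ[x]) are x + 1, (x - 1)(x + 1), each dividing the next. The characteristic polynomial is their product, (x - 1)(x + 1)^2.

The rational canonical form is the block-diagonal matrix of companion matrices C(f_i):
R = [[-1, 0, 0], [0, 0, 1], [0, 1, 0]].

R = [[-1, 0, 0], [0, 0, 1], [0, 1, 0]]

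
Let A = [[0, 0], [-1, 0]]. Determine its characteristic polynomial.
xI - A = [[x, 0], [1, x]].

Expanding det(xI - A) along the first row:
det(xI - A) = + (x)·det([[x]]) - (0)·det([[1]]).

Evaluating gives χ_A(x) = x^2.

χ_A(x) = x^2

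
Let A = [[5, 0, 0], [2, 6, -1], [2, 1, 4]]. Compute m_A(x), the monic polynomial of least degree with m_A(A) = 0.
The characteristic polynomial factors as (x - 5)^3. The minimal polynomial is ∏(x - λ)^{k_λ} where k_λ is the size of the largest Jordan block at λ.

For λ = 5: rank(A - 5I) = 1, and the largest Jordan block has size 2 (the smallest k with rank((A - 5I)^k) = rank((A - 5I)^(k+1))).

So m_A(x) = (x - 5)^2.

m_A(x) = (x - 5)^2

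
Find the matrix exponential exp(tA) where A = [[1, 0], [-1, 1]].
A has Jordan form J = [[1, 1], [0, 1]] with A = PJP^{-1}, so e^{tA} = P e^{tJ} P^{-1}.

For a Jordan block J_k(λ), e^{tJ_k(λ)} = e^{λt} · (I + tN + t^2 N^2/2! + ... + t^{k-1} N^{k-1}/(k-1)!) where N is the nilpotent superdiagonal part.

Assembling the blocks and conjugating back gives the entries of e^{tA} as shown above.

e^{tA} = [[e^{t}, 0], [-t*e^{t}, e^{t}]]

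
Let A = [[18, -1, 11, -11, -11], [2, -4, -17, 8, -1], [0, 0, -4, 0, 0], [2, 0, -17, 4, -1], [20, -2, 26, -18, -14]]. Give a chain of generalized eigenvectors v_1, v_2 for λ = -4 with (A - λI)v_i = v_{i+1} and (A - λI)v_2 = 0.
v_1 = [[0, 1, 0, 0, 0]]^T, v_2 = [[-1, 0, 0, 0, -2]]^T

We seek v_1 ∈ ker((A + 4I)^2) \ ker(A + 4I), then set v_{i+1} = (A + 4I) v_i.

One such chain is v_1 = [[0, 1, 0, 0, 0]]^T, v_2 = [[-1, 0, 0, 0, -2]]^T. Check: (A + 4I) v_2 = [[0, 0, 0, 0, 0]]^T = 0.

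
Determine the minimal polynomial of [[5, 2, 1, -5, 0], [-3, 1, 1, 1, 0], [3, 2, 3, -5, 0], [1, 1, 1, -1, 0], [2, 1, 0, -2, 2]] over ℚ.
The characteristic polynomial factors as (x - 2)^5. The minimal polynomial is ∏(x - λ)^{k_λ} where k_λ is the size of the largest Jordan block at λ.

For λ = 2: rank(A - 2I) = 2, and the largest Jordan block has size 3 (the smallest k with rank((A - 2I)^k) = rank((A - 2I)^(k+1))).

So m_A(x) = (x - 2)^3.

m_A(x) = (x - 2)^3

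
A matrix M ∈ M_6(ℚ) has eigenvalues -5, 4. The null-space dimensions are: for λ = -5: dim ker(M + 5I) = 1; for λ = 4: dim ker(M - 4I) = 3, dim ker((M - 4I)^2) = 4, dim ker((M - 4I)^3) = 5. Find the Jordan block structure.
Jordan blocks: (-5, 1), (4, 3), (4, 1), (4, 1)

λ = -5: successive nullity increments [1] count blocks of size ≥ k; block sizes are [1].
λ = 4: successive nullity increments [3, 1, 1] count blocks of size ≥ k; block sizes are [3, 1, 1].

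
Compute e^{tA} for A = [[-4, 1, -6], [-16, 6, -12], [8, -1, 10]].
e^{tA} = [[(1 - 8*t)*e^{4*t}, t*e^{4*t}, -6*t*e^{4*t}], [-16*t*e^{4*t}, (2*t + 1)*e^{4*t}, -12*t*e^{4*t}], [8*t*e^{4*t}, -t*e^{4*t}, (6*t + 1)*e^{4*t}]]

A has Jordan form J = [[4, 1, 0], [0, 4, 0], [0, 0, 4]] with A = PJP^{-1}, so e^{tA} = P e^{tJ} P^{-1}.

For a Jordan block J_k(λ), e^{tJ_k(λ)} = e^{λt} · (I + tN + t^2 N^2/2! + ... + t^{k-1} N^{k-1}/(k-1)!) where N is the nilpotent superdiagonal part.

Assembling the blocks and conjugating back gives the entries of e^{tA} as shown above.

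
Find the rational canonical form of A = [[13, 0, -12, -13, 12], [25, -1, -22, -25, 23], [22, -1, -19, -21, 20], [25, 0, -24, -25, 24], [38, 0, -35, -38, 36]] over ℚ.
The invariant factors of A (the non-unit diagonal entries of the Smith normal form of xI - A over ℚ[x]) are (x - 2)^2(x^3 - 3x + 3), each dividing the next. The characteristic polynomial is their product, (x - 2)^2(x^3 - 3x + 3).

The rational canonical form is the block-diagonal matrix of companion matrices C(f_i):
R = [[0, 0, 0, 0, -12], [1, 0, 0, 0, 24], [0, 1, 0, 0, -15], [0, 0, 1, 0, -1], [0, 0, 0, 1, 4]].

Note the characteristic polynomial does not split into linear factors over ℚ, so A has no Jordan form over ℚ; the rational canonical form exists over any field.

R = [[0, 0, 0, 0, -12], [1, 0, 0, 0, 24], [0, 1, 0, 0, -15], [0, 0, 1, 0, -1], [0, 0, 0, 1, 4]]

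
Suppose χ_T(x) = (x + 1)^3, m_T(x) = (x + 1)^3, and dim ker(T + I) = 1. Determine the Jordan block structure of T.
λ = -1: algebraic multiplicity 3 (exponent in χ_T), largest block size 3 (exponent in m_T), 1 block (geometric multiplicity). This forces block sizes [3].

Jordan blocks: (-1, 3)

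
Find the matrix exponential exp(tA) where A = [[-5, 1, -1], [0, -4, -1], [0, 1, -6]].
A has Jordan form J = [[-5, 1, 0], [0, -5, 0], [0, 0, -5]] with A = PJP^{-1}, so e^{tA} = P e^{tJ} P^{-1}.

For a Jordan block J_k(λ), e^{tJ_k(λ)} = e^{λt} · (I + tN + t^2 N^2/2! + ... + t^{k-1} N^{k-1}/(k-1)!) where N is the nilpotent superdiagonal part.

Assembling the blocks and conjugating back gives the entries of e^{tA} as shown above.

e^{tA} = [[e^{-5*t}, t*e^{-5*t}, -t*e^{-5*t}], [0, (t + 1)*e^{-5*t}, -t*e^{-5*t}], [0, t*e^{-5*t}, (1 - t)*e^{-5*t}]]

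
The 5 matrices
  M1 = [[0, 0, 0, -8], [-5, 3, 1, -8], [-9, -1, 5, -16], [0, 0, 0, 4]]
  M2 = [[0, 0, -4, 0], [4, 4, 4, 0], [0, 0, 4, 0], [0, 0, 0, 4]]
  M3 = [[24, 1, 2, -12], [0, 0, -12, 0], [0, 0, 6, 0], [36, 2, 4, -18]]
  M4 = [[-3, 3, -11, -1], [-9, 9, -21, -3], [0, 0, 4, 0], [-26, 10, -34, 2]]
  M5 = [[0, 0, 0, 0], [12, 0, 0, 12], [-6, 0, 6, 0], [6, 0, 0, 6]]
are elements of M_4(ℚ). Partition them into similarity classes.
4 classes: {M1, M4}, {M2}, {M3}, {M5}

Characteristic polynomials: χ_{M1} = x(x - 4)^3, χ_{M2} = x(x - 4)^3, χ_{M3} = x^2(x - 6)^2, χ_{M4} = x(x - 4)^3, χ_{M5} = x^2(x - 6)^2.

{M1, M4}: invariant factors x - 4, x(x - 4)^2.

{M2}: invariant factors x - 4, x - 4, x(x - 4).

{M3}: invariant factors x - 6, x^2(x - 6).

{M5}: invariant factors x(x - 6), x(x - 6).

Matrices are similar if and only if their invariant-factor lists agree; the partition into similarity classes is {M1, M4}, {M2}, {M3}, {M5}.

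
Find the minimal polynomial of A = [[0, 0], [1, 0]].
The characteristic polynomial factors as x^2. The minimal polynomial is ∏(x - λ)^{k_λ} where k_λ is the size of the largest Jordan block at λ.

For λ = 0: rank(A) = 1, and the largest Jordan block has size 2 (the smallest k with rank(A^k) = rank(A^(k+1))).

So m_A(x) = x^2.

m_A(x) = x^2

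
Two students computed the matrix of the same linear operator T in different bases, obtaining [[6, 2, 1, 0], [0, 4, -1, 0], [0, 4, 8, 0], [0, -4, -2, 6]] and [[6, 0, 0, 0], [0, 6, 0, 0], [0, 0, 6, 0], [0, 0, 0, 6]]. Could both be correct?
Both have characteristic polynomial (x - 6)^4, but the minimal polynomial of A is (x - 6)^2 while the minimal polynomial of B is x - 6. The minimal polynomial is a similarity invariant, so A and B are not similar.

No.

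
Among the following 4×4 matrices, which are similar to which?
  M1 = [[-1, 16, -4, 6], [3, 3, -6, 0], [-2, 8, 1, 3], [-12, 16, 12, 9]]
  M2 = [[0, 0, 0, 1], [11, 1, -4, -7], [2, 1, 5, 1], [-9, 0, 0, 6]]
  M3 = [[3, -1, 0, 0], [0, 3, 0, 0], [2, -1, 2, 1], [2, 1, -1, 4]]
1 class: {M1, M2, M3}

Characteristic polynomials: χ_{M1} = (x - 3)^4, χ_{M2} = (x - 3)^4, χ_{M3} = (x - 3)^4.

{M1, M2, M3}: invariant factors (x - 3)^2, (x - 3)^2.

Matrices are similar if and only if their invariant-factor lists agree; the partition into similarity classes is {M1, M2, M3}.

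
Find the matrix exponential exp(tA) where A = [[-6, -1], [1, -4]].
e^{tA} = [[(1 - t)*e^{-5*t}, -t*e^{-5*t}], [t*e^{-5*t}, (t + 1)*e^{-5*t}]]

A has Jordan form J = [[-5, 1], [0, -5]] with A = PJP^{-1}, so e^{tA} = P e^{tJ} P^{-1}.

For a Jordan block J_k(λ), e^{tJ_k(λ)} = e^{λt} · (I + tN + t^2 N^2/2! + ... + t^{k-1} N^{k-1}/(k-1)!) where N is the nilpotent superdiagonal part.

Assembling the blocks and conjugating back gives the entries of e^{tA} as shown above.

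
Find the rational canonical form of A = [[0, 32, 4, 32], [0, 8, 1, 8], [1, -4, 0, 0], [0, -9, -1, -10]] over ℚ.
R = [[0, 0, 0, 0], [1, 0, 0, 0], [0, 1, 0, 8], [0, 0, 1, -2]]

The invariant factors of A (the non-unit diagonal entries of the Smith normal form of xI - A over ℚ[x]) are x^2(x - 2)(x + 4), each dividing the next. The characteristic polynomial is their product, x^2(x - 2)(x + 4).

The rational canonical form is the block-diagonal matrix of companion matrices C(f_i):
R = [[0, 0, 0, 0], [1, 0, 0, 0], [0, 1, 0, 8], [0, 0, 1, -2]].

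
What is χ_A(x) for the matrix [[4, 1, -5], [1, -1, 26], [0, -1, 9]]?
xI - A = [[x - 4, -1, 5], [-1, x + 1, -26], [0, 1, x - 9]].

Expanding det(xI - A) along the first row:
det(xI - A) = + (x - 4)·det([[x + 1, -26], [1, x - 9]]) - (-1)·det([[-1, -26], [0, x - 9]]) + (5)·det([[-1, x + 1], [0, 1]]).

Evaluating gives χ_A(x) = x^3 - 12x^2 + 48x - 64 = (x - 4)^3.

χ_A(x) = (x - 4)^3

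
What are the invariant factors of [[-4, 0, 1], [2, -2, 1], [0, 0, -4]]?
The Jordan structure of A has elementary divisors (x + 4)^2, (x + 2). Arranging the block sizes at each eigenvalue in decreasing order and taking row products gives the invariant factors.

Invariant factors (smallest first, each dividing the next): (x + 2)(x + 4)^2.

Check: the last factor (x + 2)(x + 4)^2 is the minimal polynomial, and the product (x + 2)(x + 4)^2 is the characteristic polynomial.

(x + 2)(x + 4)^2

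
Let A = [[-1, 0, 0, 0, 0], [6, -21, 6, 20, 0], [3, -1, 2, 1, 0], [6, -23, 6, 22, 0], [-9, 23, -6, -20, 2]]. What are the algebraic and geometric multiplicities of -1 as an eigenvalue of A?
algebraic multiplicity 2, geometric multiplicity 2

The characteristic polynomial is (x - 2)^3(x + 1)^2, so the factor x + 1 appears with exponent 2: the algebraic multiplicity is 2.

rank(A + I) = 3, so the eigenspace has dimension 5 - 3 = 2: the geometric multiplicity is 2.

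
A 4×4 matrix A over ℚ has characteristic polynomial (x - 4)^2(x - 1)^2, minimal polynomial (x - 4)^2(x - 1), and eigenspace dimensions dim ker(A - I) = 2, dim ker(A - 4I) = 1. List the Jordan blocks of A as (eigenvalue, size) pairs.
λ = 1: algebraic multiplicity 2 (exponent in χ_A), largest block size 1 (exponent in m_A), 2 blocks (geometric multiplicity). These force block sizes [1, 1].
λ = 4: algebraic multiplicity 2 (exponent in χ_A), largest block size 2 (exponent in m_A), 1 block (geometric multiplicity). This forces block sizes [2].

Jordan blocks: (1, 1), (1, 1), (4, 2)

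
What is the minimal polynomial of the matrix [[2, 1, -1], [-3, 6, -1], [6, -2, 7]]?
m_A(x) = (x - 5)^2

The characteristic polynomial factors as (x - 5)^3. The minimal polynomial is ∏(x - λ)^{k_λ} where k_λ is the size of the largest Jordan block at λ.

For λ = 5: rank(A - 5I) = 1, and the largest Jordan block has size 2 (the smallest k with rank((A - 5I)^k) = rank((A - 5I)^(k+1))).

So m_A(x) = (x - 5)^2.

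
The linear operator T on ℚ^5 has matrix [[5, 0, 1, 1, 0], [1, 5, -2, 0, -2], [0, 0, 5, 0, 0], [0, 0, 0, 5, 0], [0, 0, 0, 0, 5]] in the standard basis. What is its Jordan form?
The characteristic polynomial is det(xI - A) = (x - 5)^5, so the eigenvalues are 5 (algebraic multiplicity 5).

For λ = 5: rank(A - 5I) = 2, rank((A - 5I)^2) = 1, rank((A - 5I)^3) = 0. The eigenspace has dimension 5 - 2 = 3, so there are 3 Jordan blocks; the rank sequence gives block sizes [3, 1, 1].

Assembling the blocks gives the Jordan form J above.

J = [[5, 1, 0, 0, 0], [0, 5, 1, 0, 0], [0, 0, 5, 0, 0], [0, 0, 0, 5, 0], [0, 0, 0, 0, 5]]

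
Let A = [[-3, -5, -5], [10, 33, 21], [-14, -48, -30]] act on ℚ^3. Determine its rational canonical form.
R = [[0, 0, 6], [1, 0, 11], [0, 1, 0]]

The invariant factors of A (the non-unit diagonal entries of the Smith normal form of xI - A over ℚ[x]) are (x + 3)(x^2 - 3x - 2), each dividing the next. The characteristic polynomial is their product, (x + 3)(x^2 - 3x - 2).

The rational canonical form is the block-diagonal matrix of companion matrices C(f_i):
R = [[0, 0, 6], [1, 0, 11], [0, 1, 0]].

Note the characteristic polynomial does not split into linear factors over ℚ, so A has no Jordan form over ℚ; the rational canonical form exists over any field.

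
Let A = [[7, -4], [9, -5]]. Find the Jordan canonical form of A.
The characteristic polynomial is det(xI - A) = (x - 1)^2, so the eigenvalues are 1 (algebraic multiplicity 2).

For λ = 1: rank(A - I) = 1, rank((A - I)^2) = 0. The eigenspace has dimension 2 - 1 = 1, so there is 1 Jordan block; the rank sequence gives block sizes [2].

Assembling the blocks gives the Jordan form J above.

J = [[1, 1], [0, 1]]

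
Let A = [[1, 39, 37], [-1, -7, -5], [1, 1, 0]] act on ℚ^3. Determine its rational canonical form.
R = [[0, 0, 32], [1, 0, 0], [0, 1, -6]]

The invariant factors of A (the non-unit diagonal entries of the Smith normal form of xI - A over ℚ[x]) are (x - 2)(x + 4)^2, each dividing the next. The characteristic polynomial is their product, (x - 2)(x + 4)^2.

The rational canonical form is the block-diagonal matrix of companion matrices C(f_i):
R = [[0, 0, 32], [1, 0, 0], [0, 1, -6]].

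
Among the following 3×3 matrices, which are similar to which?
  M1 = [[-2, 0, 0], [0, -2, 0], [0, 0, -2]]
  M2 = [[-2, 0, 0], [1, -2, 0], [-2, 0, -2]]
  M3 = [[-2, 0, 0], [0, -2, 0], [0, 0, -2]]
Characteristic polynomials: χ_{M1} = (x + 2)^3, χ_{M2} = (x + 2)^3, χ_{M3} = (x + 2)^3.

{M1, M3}: invariant factors x + 2, x + 2, x + 2.

{M2}: invariant factors x + 2, (x + 2)^2.

Matrices are similar if and only if their invariant-factor lists agree; the partition into similarity classes is {M1, M3}, {M2}.

2 classes: {M1, M3}, {M2}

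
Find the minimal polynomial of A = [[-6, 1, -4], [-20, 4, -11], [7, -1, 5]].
m_A(x) = (x - 1)^3

The characteristic polynomial factors as (x - 1)^3. The minimal polynomial is ∏(x - λ)^{k_λ} where k_λ is the size of the largest Jordan block at λ.

For λ = 1: rank(A - I) = 2, and the largest Jordan block has size 3 (the smallest k with rank((A - I)^k) = rank((A - I)^(k+1))).

So m_A(x) = (x - 1)^3.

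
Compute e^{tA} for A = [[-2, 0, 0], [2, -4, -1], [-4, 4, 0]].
A has Jordan form J = [[-2, 1, 0], [0, -2, 0], [0, 0, -2]] with A = PJP^{-1}, so e^{tA} = P e^{tJ} P^{-1}.

For a Jordan block J_k(λ), e^{tJ_k(λ)} = e^{λt} · (I + tN + t^2 N^2/2! + ... + t^{k-1} N^{k-1}/(k-1)!) where N is the nilpotent superdiagonal part.

Assembling the blocks and conjugating back gives the entries of e^{tA} as shown above.

e^{tA} = [[e^{-2*t}, 0, 0], [2*t*e^{-2*t}, (1 - 2*t)*e^{-2*t}, -t*e^{-2*t}], [-4*t*e^{-2*t}, 4*t*e^{-2*t}, (2*t + 1)*e^{-2*t}]]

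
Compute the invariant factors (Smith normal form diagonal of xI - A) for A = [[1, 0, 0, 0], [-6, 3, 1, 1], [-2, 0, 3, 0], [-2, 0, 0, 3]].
x - 3, (x - 3)^2(x - 1)

The Jordan structure of A has elementary divisors (x - 1), (x - 3)^2, (x - 3). Arranging the block sizes at each eigenvalue in decreasing order and taking row products gives the invariant factors.

Invariant factors (smallest first, each dividing the next): x - 3, (x - 3)^2(x - 1).

Check: the last factor (x - 3)^2(x - 1) is the minimal polynomial, and the product (x - 3)^3(x - 1) is the characteristic polynomial.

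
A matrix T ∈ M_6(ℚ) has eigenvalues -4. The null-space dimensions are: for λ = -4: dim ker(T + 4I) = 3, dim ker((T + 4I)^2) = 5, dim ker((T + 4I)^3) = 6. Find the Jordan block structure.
Jordan blocks: (-4, 3), (-4, 2), (-4, 1)

λ = -4: successive nullity increments [3, 2, 1] count blocks of size ≥ k; block sizes are [3, 2, 1].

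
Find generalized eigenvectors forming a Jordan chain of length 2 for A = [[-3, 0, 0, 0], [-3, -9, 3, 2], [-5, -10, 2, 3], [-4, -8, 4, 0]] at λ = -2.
We seek v_1 ∈ ker((A + 2I)^2) \ ker(A + 2I), then set v_{i+1} = (A + 2I) v_i.

One such chain is v_1 = [[0, 0, 1, -1]]^T, v_2 = [[0, 1, 1, 2]]^T. Check: (A + 2I) v_2 = [[0, 0, 0, 0]]^T = 0.

v_1 = [[0, 0, 1, -1]]^T, v_2 = [[0, 1, 1, 2]]^T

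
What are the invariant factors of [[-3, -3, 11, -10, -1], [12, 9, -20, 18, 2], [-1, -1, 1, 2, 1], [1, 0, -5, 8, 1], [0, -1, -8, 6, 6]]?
x - 4, x - 4, (x - 5)(x - 4)^2

The Jordan structure of A has elementary divisors (x - 4)^2, (x - 4), (x - 4), (x - 5). Arranging the block sizes at each eigenvalue in decreasing order and taking row products gives the invariant factors.

Invariant factors (smallest first, each dividing the next): x - 4, x - 4, (x - 5)(x - 4)^2.

Check: the last factor (x - 5)(x - 4)^2 is the minimal polynomial, and the product (x - 5)(x - 4)^4 is the characteristic polynomial.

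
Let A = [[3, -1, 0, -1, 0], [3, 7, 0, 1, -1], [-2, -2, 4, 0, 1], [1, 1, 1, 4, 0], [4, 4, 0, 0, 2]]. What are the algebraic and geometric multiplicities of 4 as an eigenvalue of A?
algebraic multiplicity 5, geometric multiplicity 2

The characteristic polynomial is (x - 4)^5, so the factor x - 4 appears with exponent 5: the algebraic multiplicity is 5.

rank(A - 4I) = 3, so the eigenspace has dimension 5 - 3 = 2: the geometric multiplicity is 2.

Since 2 < 5, A is not diagonalizable.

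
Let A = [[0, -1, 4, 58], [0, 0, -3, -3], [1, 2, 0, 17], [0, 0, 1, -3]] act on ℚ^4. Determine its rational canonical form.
R = [[0, 0, 0, 12], [1, 0, 0, 49], [0, 1, 0, 15], [0, 0, 1, -3]]

The invariant factors of A (the non-unit diagonal entries of the Smith normal form of xI - A over ℚ[x]) are (x - 4)(x + 3)(x^2 + 4x + 1), each dividing the next. The characteristic polynomial is their product, (x - 4)(x + 3)(x^2 + 4x + 1).

The rational canonical form is the block-diagonal matrix of companion matrices C(f_i):
R = [[0, 0, 0, 12], [1, 0, 0, 49], [0, 1, 0, 15], [0, 0, 1, -3]].

Note the characteristic polynomial does not split into linear factors over ℚ, so A has no Jordan form over ℚ; the rational canonical form exists over any field.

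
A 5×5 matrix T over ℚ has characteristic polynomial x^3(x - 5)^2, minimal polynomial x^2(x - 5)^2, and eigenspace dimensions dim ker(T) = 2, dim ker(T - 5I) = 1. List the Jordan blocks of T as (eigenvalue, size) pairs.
λ = 0: algebraic multiplicity 3 (exponent in χ_T), largest block size 2 (exponent in m_T), 2 blocks (geometric multiplicity). These force block sizes [2, 1].
λ = 5: algebraic multiplicity 2 (exponent in χ_T), largest block size 2 (exponent in m_T), 1 block (geometric multiplicity). This forces block sizes [2].

Jordan blocks: (0, 2), (0, 1), (5, 2)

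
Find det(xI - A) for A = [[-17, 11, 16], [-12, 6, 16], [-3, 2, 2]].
xI - A = [[x + 17, -11, -16], [12, x - 6, -16], [3, -2, x - 2]].

Expanding det(xI - A) along the first row:
det(xI - A) = + (x + 17)·det([[x - 6, -16], [-2, x - 2]]) - (-11)·det([[12, -16], [3, x - 2]]) + (-16)·det([[12, x - 6], [3, -2]]).

Evaluating gives χ_A(x) = x^3 + 9x^2 + 24x + 20 = (x + 2)^2(x + 5).

χ_A(x) = (x + 2)^2(x + 5)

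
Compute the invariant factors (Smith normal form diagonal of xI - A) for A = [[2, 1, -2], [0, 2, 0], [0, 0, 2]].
x - 2, (x - 2)^2

The Jordan structure of A has elementary divisors (x - 2)^2, (x - 2). Arranging the block sizes at each eigenvalue in decreasing order and taking row products gives the invariant factors.

Invariant factors (smallest first, each dividing the next): x - 2, (x - 2)^2.

Check: the last factor (x - 2)^2 is the minimal polynomial, and the product (x - 2)^3 is the characteristic polynomial.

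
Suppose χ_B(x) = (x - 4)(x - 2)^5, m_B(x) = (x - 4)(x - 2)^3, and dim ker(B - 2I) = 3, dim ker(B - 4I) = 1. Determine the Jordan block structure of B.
λ = 2: algebraic multiplicity 5 (exponent in χ_B), largest block size 3 (exponent in m_B), 3 blocks (geometric multiplicity). These force block sizes [3, 1, 1].
λ = 4: algebraic multiplicity 1 (exponent in χ_B), largest block size 1 (exponent in m_B), 1 block (geometric multiplicity). This forces block sizes [1].

Jordan blocks: (2, 3), (2, 1), (2, 1), (4, 1)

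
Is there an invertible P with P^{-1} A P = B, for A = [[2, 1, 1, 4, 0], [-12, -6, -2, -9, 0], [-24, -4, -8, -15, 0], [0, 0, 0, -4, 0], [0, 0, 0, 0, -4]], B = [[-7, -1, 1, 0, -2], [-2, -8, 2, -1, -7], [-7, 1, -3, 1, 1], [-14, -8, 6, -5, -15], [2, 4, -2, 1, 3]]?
Yes.

Two matrices over a field are similar if and only if they have the same invariant factors.

Both A and B have characteristic polynomial (x + 4)^5 and minimal polynomial (x + 4)^2. Computing further, both have invariant factors x + 4, (x + 4)^2, (x + 4)^2. Hence A and B are similar.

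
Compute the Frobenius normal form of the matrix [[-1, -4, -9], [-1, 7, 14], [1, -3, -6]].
The invariant factors of A (the non-unit diagonal entries of the Smith normal form of xI - A over ℚ[x]) are x^3 + 4x - 4, each dividing the next. The characteristic polynomial is their product, x^3 + 4x - 4.

The rational canonical form is the block-diagonal matrix of companion matrices C(f_i):
R = [[0, 0, 4], [1, 0, -4], [0, 1, 0]].

Note the characteristic polynomial does not split into linear factors over ℚ, so A has no Jordan form over ℚ; the rational canonical form exists over any field.

R = [[0, 0, 4], [1, 0, -4], [0, 1, 0]]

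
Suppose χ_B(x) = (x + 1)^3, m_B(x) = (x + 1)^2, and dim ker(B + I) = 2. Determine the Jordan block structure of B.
λ = -1: algebraic multiplicity 3 (exponent in χ_B), largest block size 2 (exponent in m_B), 2 blocks (geometric multiplicity). These force block sizes [2, 1].

Jordan blocks: (-1, 2), (-1, 1)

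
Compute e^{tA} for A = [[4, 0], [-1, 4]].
A has Jordan form J = [[4, 1], [0, 4]] with A = PJP^{-1}, so e^{tA} = P e^{tJ} P^{-1}.

For a Jordan block J_k(λ), e^{tJ_k(λ)} = e^{λt} · (I + tN + t^2 N^2/2! + ... + t^{k-1} N^{k-1}/(k-1)!) where N is the nilpotent superdiagonal part.

Assembling the blocks and conjugating back gives the entries of e^{tA} as shown above.

e^{tA} = [[e^{4*t}, 0], [-t*e^{4*t}, e^{4*t}]]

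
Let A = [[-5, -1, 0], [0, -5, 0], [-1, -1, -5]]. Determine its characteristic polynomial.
χ_A(x) = (x + 5)^3

xI - A = [[x + 5, 1, 0], [0, x + 5, 0], [1, 1, x + 5]].

Expanding det(xI - A) along the first row:
det(xI - A) = + (x + 5)·det([[x + 5, 0], [1, x + 5]]) - (1)·det([[0, 0], [1, x + 5]]) + (0)·det([[0, x + 5], [1, 1]]).

Evaluating gives χ_A(x) = x^3 + 15x^2 + 75x + 125 = (x + 5)^3.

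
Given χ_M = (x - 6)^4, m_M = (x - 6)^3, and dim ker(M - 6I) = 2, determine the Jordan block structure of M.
Jordan blocks: (6, 3), (6, 1)

λ = 6: algebraic multiplicity 4 (exponent in χ_M), largest block size 3 (exponent in m_M), 2 blocks (geometric multiplicity). These force block sizes [3, 1].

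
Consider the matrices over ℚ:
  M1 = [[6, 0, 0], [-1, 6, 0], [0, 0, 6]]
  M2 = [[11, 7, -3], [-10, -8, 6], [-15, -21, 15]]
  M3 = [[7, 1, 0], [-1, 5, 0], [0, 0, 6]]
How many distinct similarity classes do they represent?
Characteristic polynomials: χ_{M1} = (x - 6)^3, χ_{M2} = (x - 6)^3, χ_{M3} = (x - 6)^3.

{M1, M2, M3}: invariant factors x - 6, (x - 6)^2.

Matrices are similar if and only if their invariant-factor lists agree; the partition into similarity classes is {M1, M2, M3}.

1 class: {M1, M2, M3}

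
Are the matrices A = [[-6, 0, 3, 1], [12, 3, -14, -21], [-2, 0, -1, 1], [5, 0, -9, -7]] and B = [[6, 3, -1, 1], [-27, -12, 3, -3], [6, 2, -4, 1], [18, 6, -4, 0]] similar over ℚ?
No.

trace(A) = -11 but trace(B) = -10. The trace is a similarity invariant, so A and B are not similar.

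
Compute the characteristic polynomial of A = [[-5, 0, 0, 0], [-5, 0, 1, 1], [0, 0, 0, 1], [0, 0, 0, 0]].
xI - A = [[x + 5, 0, 0, 0], [5, x, -1, -1], [0, 0, x, -1], [0, 0, 0, x]].

Expanding det(xI - A) along the first row:
det(xI - A) = + (x + 5)·det([[x, -1, -1], [0, x, -1], [0, 0, x]]) - (0)·det([[5, -1, -1], [0, x, -1], [0, 0, x]]) + (0)·det([[5, x, -1], [0, 0, -1], [0, 0, x]]) - (0)·det([[5, x, -1], [0, 0, x], [0, 0, 0]]).

Evaluating gives χ_A(x) = x^4 + 5x^3 = x^3(x + 5).

χ_A(x) = x^3(x + 5)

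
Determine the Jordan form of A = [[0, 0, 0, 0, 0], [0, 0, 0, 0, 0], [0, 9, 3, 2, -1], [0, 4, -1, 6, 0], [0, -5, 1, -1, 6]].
J = [[0, 0, 0, 0, 0], [0, 0, 0, 0, 0], [0, 0, 5, 1, 0], [0, 0, 0, 5, 1], [0, 0, 0, 0, 5]]

The characteristic polynomial is det(xI - A) = x^2(x - 5)^3, so the eigenvalues are 0 (algebraic multiplicity 2), 5 (algebraic multiplicity 3).

For λ = 0: rank(A) = 3. The eigenspace has dimension 5 - 3 = 2, so there are 2 Jordan blocks; the rank sequence gives block sizes [1, 1].

For λ = 5: rank(A - 5I) = 4, rank((A - 5I)^2) = 3, rank((A - 5I)^3) = 2. The eigenspace has dimension 5 - 4 = 1, so there is 1 Jordan block; the rank sequence gives block sizes [3].

Assembling the blocks gives the Jordan form J above.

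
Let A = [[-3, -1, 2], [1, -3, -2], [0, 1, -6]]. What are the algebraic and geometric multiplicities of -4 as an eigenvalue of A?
The characteristic polynomial is (x + 4)^3, so the factor x + 4 appears with exponent 3: the algebraic multiplicity is 3.

rank(A + 4I) = 2, so the eigenspace has dimension 3 - 2 = 1: the geometric multiplicity is 1.

Since 1 < 3, A is not diagonalizable.

algebraic multiplicity 3, geometric multiplicity 1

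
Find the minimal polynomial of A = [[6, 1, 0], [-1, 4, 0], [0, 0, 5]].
The characteristic polynomial factors as (x - 5)^3. The minimal polynomial is ∏(x - λ)^{k_λ} where k_λ is the size of the largest Jordan block at λ.

For λ = 5: rank(A - 5I) = 1, and the largest Jordan block has size 2 (the smallest k with rank((A - 5I)^k) = rank((A - 5I)^(k+1))).

So m_A(x) = (x - 5)^2.

m_A(x) = (x - 5)^2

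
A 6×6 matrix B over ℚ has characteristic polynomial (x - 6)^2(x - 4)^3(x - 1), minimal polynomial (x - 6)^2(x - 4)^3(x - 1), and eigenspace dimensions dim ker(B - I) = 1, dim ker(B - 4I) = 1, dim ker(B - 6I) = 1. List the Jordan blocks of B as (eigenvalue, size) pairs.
λ = 1: algebraic multiplicity 1 (exponent in χ_B), largest block size 1 (exponent in m_B), 1 block (geometric multiplicity). This forces block sizes [1].
λ = 4: algebraic multiplicity 3 (exponent in χ_B), largest block size 3 (exponent in m_B), 1 block (geometric multiplicity). This forces block sizes [3].
λ = 6: algebraic multiplicity 2 (exponent in χ_B), largest block size 2 (exponent in m_B), 1 block (geometric multiplicity). This forces block sizes [2].

Jordan blocks: (1, 1), (4, 3), (6, 2)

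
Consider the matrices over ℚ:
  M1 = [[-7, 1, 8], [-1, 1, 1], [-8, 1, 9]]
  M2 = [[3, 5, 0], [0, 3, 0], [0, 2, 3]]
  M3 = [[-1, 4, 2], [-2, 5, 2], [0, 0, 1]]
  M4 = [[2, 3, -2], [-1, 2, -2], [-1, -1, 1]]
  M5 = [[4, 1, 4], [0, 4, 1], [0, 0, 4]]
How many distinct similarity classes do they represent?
5 classes: {M1}, {M2}, {M3}, {M4}, {M5}

Characteristic polynomials: χ_{M1} = (x - 1)^3, χ_{M2} = (x - 3)^3, χ_{M3} = (x - 3)(x - 1)^2, χ_{M4} = (x - 3)(x - 1)^2, χ_{M5} = (x - 4)^3.

{M1}: invariant factors (x - 1)^3.

{M2}: invariant factors x - 3, (x - 3)^2.

{M3}: invariant factors x - 1, (x - 3)(x - 1).

{M4}: invariant factors (x - 3)(x - 1)^2.

{M5}: invariant factors (x - 4)^3.

Matrices are similar if and only if their invariant-factor lists agree; the partition into similarity classes is {M1}, {M2}, {M3}, {M4}, {M5}.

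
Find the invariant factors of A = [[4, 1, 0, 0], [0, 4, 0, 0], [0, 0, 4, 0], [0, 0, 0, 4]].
x - 4, x - 4, (x - 4)^2

The Jordan structure of A has elementary divisors (x - 4)^2, (x - 4), (x - 4). Arranging the block sizes at each eigenvalue in decreasing order and taking row products gives the invariant factors.

Invariant factors (smallest first, each dividing the next): x - 4, x - 4, (x - 4)^2.

Check: the last factor (x - 4)^2 is the minimal polynomial, and the product (x - 4)^4 is the characteristic polynomial.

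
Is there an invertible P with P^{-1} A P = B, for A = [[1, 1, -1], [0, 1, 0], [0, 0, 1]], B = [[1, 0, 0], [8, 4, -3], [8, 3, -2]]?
Two matrices over a field are similar if and only if they have the same invariant factors.

Both A and B have characteristic polynomial (x - 1)^3 and minimal polynomial (x - 1)^2. Computing further, both have invariant factors x - 1, (x - 1)^2. Hence A and B are similar.

Yes.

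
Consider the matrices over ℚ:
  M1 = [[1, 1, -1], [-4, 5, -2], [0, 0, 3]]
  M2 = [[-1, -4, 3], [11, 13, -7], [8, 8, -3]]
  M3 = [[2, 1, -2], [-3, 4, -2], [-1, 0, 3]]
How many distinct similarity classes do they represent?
2 classes: {M1}, {M2, M3}

Characteristic polynomials: χ_{M1} = (x - 3)^3, χ_{M2} = (x - 3)^3, χ_{M3} = (x - 3)^3.

{M1}: invariant factors x - 3, (x - 3)^2.

{M2, M3}: invariant factors (x - 3)^3.

Matrices are similar if and only if their invariant-factor lists agree; the partition into similarity classes is {M1}, {M2, M3}.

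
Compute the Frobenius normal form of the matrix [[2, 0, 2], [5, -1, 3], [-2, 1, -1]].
R = [[0, 0, 2], [1, 0, 2], [0, 1, 0]]

The invariant factors of A (the non-unit diagonal entries of the Smith normal form of xI - A over ℚ[x]) are x^3 - 2x - 2, each dividing the next. The characteristic polynomial is their product, x^3 - 2x - 2.

The rational canonical form is the block-diagonal matrix of companion matrices C(f_i):
R = [[0, 0, 2], [1, 0, 2], [0, 1, 0]].

Note the characteristic polynomial does not split into linear factors over ℚ, so A has no Jordan form over ℚ; the rational canonical form exists over any field.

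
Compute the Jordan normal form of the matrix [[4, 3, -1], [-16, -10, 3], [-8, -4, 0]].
J = [[-2, 1, 0], [0, -2, 1], [0, 0, -2]]

The characteristic polynomial is det(xI - A) = (x + 2)^3, so the eigenvalues are -2 (algebraic multiplicity 3).

For λ = -2: rank(A + 2I) = 2, rank((A + 2I)^2) = 1, rank((A + 2I)^3) = 0. The eigenspace has dimension 3 - 2 = 1, so there is 1 Jordan block; the rank sequence gives block sizes [3].

Assembling the blocks gives the Jordan form J above.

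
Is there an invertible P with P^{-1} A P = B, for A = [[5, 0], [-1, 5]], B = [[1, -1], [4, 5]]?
No.

trace(A) = 10 but trace(B) = 6. The trace is a similarity invariant, so A and B are not similar.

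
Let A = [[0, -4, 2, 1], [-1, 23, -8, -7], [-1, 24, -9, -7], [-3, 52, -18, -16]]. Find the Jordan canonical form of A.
The characteristic polynomial is det(xI - A) = (x - 1)(x + 1)^3, so the eigenvalues are -1 (algebraic multiplicity 3), 1 (algebraic multiplicity 1).

For λ = -1: rank(A + I) = 2, rank((A + I)^2) = 1. The eigenspace has dimension 4 - 2 = 2, so there are 2 Jordan blocks; the rank sequence gives block sizes [2, 1].

For λ = 1: algebraic multiplicity 1 gives one 1×1 block.

Assembling the blocks gives the Jordan form J above.

J = [[-1, 1, 0, 0], [0, -1, 0, 0], [0, 0, -1, 0], [0, 0, 0, 1]]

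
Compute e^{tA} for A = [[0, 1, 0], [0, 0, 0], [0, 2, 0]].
e^{tA} = [[1, t, 0], [0, 1, 0], [0, 2*t, 1]]

A has Jordan form J = [[0, 1, 0], [0, 0, 0], [0, 0, 0]] with A = PJP^{-1}, so e^{tA} = P e^{tJ} P^{-1}.

For a Jordan block J_k(λ), e^{tJ_k(λ)} = e^{λt} · (I + tN + t^2 N^2/2! + ... + t^{k-1} N^{k-1}/(k-1)!) where N is the nilpotent superdiagonal part.

Assembling the blocks and conjugating back gives the entries of e^{tA} as shown above.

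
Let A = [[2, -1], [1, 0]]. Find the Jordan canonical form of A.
J = [[1, 1], [0, 1]]

The characteristic polynomial is det(xI - A) = (x - 1)^2, so the eigenvalues are 1 (algebraic multiplicity 2).

For λ = 1: rank(A - I) = 1, rank((A - I)^2) = 0. The eigenspace has dimension 2 - 1 = 1, so there is 1 Jordan block; the rank sequence gives block sizes [2].

Assembling the blocks gives the Jordan form J above.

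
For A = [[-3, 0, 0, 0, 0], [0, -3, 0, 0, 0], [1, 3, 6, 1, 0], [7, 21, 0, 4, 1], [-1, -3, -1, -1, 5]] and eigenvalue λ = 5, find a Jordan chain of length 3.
v_1 = [[0, 0, 0, 0, 1]]^T, v_2 = [[0, 0, 0, 1, 0]]^T, v_3 = [[0, 0, 1, -1, -1]]^T

We seek v_1 ∈ ker((A - 5I)^3) \ ker((A - 5I)^2), then set v_{i+1} = (A - 5I) v_i.

One such chain is v_1 = [[0, 0, 0, 0, 1]]^T, v_2 = [[0, 0, 0, 1, 0]]^T, v_3 = [[0, 0, 1, -1, -1]]^T. Check: (A - 5I) v_3 = [[0, 0, 0, 0, 0]]^T = 0.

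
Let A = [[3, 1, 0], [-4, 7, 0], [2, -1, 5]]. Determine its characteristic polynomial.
xI - A = [[x - 3, -1, 0], [4, x - 7, 0], [-2, 1, x - 5]].

Expanding det(xI - A) along the first row:
det(xI - A) = + (x - 3)·det([[x - 7, 0], [1, x - 5]]) - (-1)·det([[4, 0], [-2, x - 5]]) + (0)·det([[4, x - 7], [-2, 1]]).

Evaluating gives χ_A(x) = x^3 - 15x^2 + 75x - 125 = (x - 5)^3.

χ_A(x) = (x - 5)^3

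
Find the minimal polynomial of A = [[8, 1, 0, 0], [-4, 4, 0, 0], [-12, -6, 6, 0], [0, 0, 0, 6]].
The characteristic polynomial factors as (x - 6)^4. The minimal polynomial is ∏(x - λ)^{k_λ} where k_λ is the size of the largest Jordan block at λ.

For λ = 6: rank(A - 6I) = 1, and the largest Jordan block has size 2 (the smallest k with rank((A - 6I)^k) = rank((A - 6I)^(k+1))).

So m_A(x) = (x - 6)^2.

m_A(x) = (x - 6)^2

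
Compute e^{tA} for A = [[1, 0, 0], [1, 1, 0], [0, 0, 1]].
A has Jordan form J = [[1, 1, 0], [0, 1, 0], [0, 0, 1]] with A = PJP^{-1}, so e^{tA} = P e^{tJ} P^{-1}.

For a Jordan block J_k(λ), e^{tJ_k(λ)} = e^{λt} · (I + tN + t^2 N^2/2! + ... + t^{k-1} N^{k-1}/(k-1)!) where N is the nilpotent superdiagonal part.

Assembling the blocks and conjugating back gives the entries of e^{tA} as shown above.

e^{tA} = [[e^{t}, 0, 0], [t*e^{t}, e^{t}, 0], [0, 0, e^{t}]]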